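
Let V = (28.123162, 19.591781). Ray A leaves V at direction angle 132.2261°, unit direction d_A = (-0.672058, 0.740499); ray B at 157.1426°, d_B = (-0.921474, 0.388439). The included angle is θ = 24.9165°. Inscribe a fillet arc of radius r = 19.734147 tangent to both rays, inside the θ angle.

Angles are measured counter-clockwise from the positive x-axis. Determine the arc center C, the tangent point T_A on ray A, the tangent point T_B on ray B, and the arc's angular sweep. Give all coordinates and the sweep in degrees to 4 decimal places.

center=(-46.5201,72.4728) T_A=(-31.9070,85.7353) T_B=(-54.1857,54.2883) sweep=155.0835

bisector direction at 144.6843° = (-0.815980,0.578081)
center distance |VC| = r/sin(θ/2) = 19.734147/sin(12.4582°) = 91.476920
C = V + |VC|·bis = (-46.5201,72.4728)
T_A = V + ((C−V)·d_A)·d_A = V + 89.3230·d_A = (-31.9070,85.7353)
T_B = V + ((C−V)·d_B)·d_B = V + 89.3230·d_B = (-54.1857,54.2883)
sweep = 180° − θ = 155.0835°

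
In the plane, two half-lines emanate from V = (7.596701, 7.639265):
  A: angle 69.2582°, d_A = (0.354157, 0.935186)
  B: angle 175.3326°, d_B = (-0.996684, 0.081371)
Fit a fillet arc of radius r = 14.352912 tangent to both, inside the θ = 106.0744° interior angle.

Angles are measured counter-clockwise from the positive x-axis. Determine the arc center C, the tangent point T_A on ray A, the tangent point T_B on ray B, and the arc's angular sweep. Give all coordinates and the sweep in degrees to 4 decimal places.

bisector direction at 122.2954° = (-0.534284,0.845305)
center distance |VC| = r/sin(θ/2) = 14.352912/sin(53.0372°) = 17.963008
C = V + |VC|·bis = (-2.0007,22.8235)
T_A = V + ((C−V)·d_A)·d_A = V + 10.8011·d_A = (11.4220,17.7403)
T_B = V + ((C−V)·d_B)·d_B = V + 10.8011·d_B = (-3.1686,8.5182)
sweep = 180° − θ = 73.9256°

center=(-2.0007,22.8235) T_A=(11.4220,17.7403) T_B=(-3.1686,8.5182) sweep=73.9256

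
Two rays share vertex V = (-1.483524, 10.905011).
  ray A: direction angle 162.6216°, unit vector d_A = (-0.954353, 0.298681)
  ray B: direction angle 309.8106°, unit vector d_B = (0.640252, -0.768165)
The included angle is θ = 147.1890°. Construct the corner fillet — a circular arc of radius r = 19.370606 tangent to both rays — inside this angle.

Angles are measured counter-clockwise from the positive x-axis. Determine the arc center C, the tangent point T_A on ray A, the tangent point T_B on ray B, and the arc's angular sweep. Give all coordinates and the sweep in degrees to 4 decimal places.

bisector direction at 236.2161° = (-0.556062,-0.831141)
center distance |VC| = r/sin(θ/2) = 19.370606/sin(73.5945°) = 20.192715
C = V + |VC|·bis = (-12.7119,-5.8780)
T_A = V + ((C−V)·d_A)·d_A = V + 5.7031·d_A = (-6.9263,12.6084)
T_B = V + ((C−V)·d_B)·d_B = V + 5.7031·d_B = (2.1679,6.5241)
sweep = 180° − θ = 32.8110°

center=(-12.7119,-5.8780) T_A=(-6.9263,12.6084) T_B=(2.1679,6.5241) sweep=32.8110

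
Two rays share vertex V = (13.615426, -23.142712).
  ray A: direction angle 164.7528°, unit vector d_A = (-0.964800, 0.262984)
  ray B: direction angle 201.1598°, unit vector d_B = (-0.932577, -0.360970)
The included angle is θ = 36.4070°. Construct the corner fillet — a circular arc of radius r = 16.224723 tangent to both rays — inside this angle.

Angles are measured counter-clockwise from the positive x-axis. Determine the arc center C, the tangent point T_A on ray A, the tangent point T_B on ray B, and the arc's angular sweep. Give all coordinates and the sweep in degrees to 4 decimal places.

center=(-38.2524,-25.8213) T_A=(-33.9855,-10.1677) T_B=(-32.3957,-40.9521) sweep=143.5930

bisector direction at 182.9563° = (-0.998669,-0.051574)
center distance |VC| = r/sin(θ/2) = 16.224723/sin(18.2035°) = 51.936905
C = V + |VC|·bis = (-38.2524,-25.8213)
T_A = V + ((C−V)·d_A)·d_A = V + 49.3376·d_A = (-33.9855,-10.1677)
T_B = V + ((C−V)·d_B)·d_B = V + 49.3376·d_B = (-32.3957,-40.9521)
sweep = 180° − θ = 143.5930°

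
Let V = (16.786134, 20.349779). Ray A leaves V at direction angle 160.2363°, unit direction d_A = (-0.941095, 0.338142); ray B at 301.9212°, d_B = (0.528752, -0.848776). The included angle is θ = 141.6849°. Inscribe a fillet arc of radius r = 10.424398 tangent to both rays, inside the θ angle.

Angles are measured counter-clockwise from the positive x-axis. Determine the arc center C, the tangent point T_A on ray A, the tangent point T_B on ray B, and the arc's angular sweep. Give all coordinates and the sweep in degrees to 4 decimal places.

center=(9.8530,11.7640) T_A=(13.3780,21.5744) T_B=(18.7010,17.2759) sweep=38.3151

bisector direction at 231.0788° = (-0.628252,-0.778010)
center distance |VC| = r/sin(θ/2) = 10.424398/sin(70.8424°) = 11.035549
C = V + |VC|·bis = (9.8530,11.7640)
T_A = V + ((C−V)·d_A)·d_A = V + 3.6215·d_A = (13.3780,21.5744)
T_B = V + ((C−V)·d_B)·d_B = V + 3.6215·d_B = (18.7010,17.2759)
sweep = 180° − θ = 38.3151°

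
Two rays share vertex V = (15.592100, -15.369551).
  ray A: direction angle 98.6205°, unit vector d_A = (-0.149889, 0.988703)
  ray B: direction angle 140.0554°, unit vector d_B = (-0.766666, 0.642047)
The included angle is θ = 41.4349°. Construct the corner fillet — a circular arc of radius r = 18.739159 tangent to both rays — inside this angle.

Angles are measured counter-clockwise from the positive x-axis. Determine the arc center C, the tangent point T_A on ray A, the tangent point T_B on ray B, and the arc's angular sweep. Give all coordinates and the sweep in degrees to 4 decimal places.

center=(-10.3618,30.8080) T_A=(8.1657,33.6168) T_B=(-22.3932,16.4414) sweep=138.5651

bisector direction at 119.3379° = (-0.489960,0.871745)
center distance |VC| = r/sin(θ/2) = 18.739159/sin(20.7174°) = 52.971431
C = V + |VC|·bis = (-10.3618,30.8080)
T_A = V + ((C−V)·d_A)·d_A = V + 49.5461·d_A = (8.1657,33.6168)
T_B = V + ((C−V)·d_B)·d_B = V + 49.5461·d_B = (-22.3932,16.4414)
sweep = 180° − θ = 138.5651°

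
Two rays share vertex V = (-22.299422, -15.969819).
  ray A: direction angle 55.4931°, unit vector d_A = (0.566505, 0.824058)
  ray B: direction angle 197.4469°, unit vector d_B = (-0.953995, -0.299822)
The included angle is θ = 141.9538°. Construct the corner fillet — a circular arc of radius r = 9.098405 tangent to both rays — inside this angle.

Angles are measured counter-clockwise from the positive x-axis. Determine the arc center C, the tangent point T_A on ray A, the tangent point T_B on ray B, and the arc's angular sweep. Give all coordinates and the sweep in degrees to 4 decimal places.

bisector direction at 126.4700° = (-0.594402,0.804168)
center distance |VC| = r/sin(θ/2) = 9.098405/sin(70.9769°) = 9.623998
C = V + |VC|·bis = (-28.0199,-8.2305)
T_A = V + ((C−V)·d_A)·d_A = V + 3.1369·d_A = (-20.5223,-13.3848)
T_B = V + ((C−V)·d_B)·d_B = V + 3.1369·d_B = (-25.2920,-16.9103)
sweep = 180° − θ = 38.0462°

center=(-28.0199,-8.2305) T_A=(-20.5223,-13.3848) T_B=(-25.2920,-16.9103) sweep=38.0462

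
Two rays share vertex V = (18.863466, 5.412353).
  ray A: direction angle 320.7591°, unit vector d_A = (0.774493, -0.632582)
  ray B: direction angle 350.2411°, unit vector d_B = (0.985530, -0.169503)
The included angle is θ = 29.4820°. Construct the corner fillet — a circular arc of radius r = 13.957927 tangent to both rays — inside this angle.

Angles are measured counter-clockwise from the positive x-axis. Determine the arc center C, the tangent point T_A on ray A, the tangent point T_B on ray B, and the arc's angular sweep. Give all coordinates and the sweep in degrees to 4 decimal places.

bisector direction at 335.5001° = (0.909962,-0.414692)
center distance |VC| = r/sin(θ/2) = 13.957927/sin(14.7410°) = 54.855275
C = V + |VC|·bis = (68.7797,-17.3357)
T_A = V + ((C−V)·d_A)·d_A = V + 53.0498·d_A = (59.9501,-28.1460)
T_B = V + ((C−V)·d_B)·d_B = V + 53.0498·d_B = (71.1456,-3.5797)
sweep = 180° − θ = 150.5180°

center=(68.7797,-17.3357) T_A=(59.9501,-28.1460) T_B=(71.1456,-3.5797) sweep=150.5180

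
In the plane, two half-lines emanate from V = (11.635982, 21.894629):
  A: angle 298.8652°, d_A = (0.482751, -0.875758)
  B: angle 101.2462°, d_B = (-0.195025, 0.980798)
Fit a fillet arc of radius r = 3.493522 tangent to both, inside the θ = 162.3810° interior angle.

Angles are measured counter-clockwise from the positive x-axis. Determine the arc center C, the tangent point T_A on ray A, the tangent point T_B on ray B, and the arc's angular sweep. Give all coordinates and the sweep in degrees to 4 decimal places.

center=(14.9568,23.1070) T_A=(11.8974,21.4205) T_B=(11.5304,22.4257) sweep=17.6190

bisector direction at 20.0557° = (0.939360,0.342934)
center distance |VC| = r/sin(θ/2) = 3.493522/sin(81.1905°) = 3.535227
C = V + |VC|·bis = (14.9568,23.1070)
T_A = V + ((C−V)·d_A)·d_A = V + 0.5414·d_A = (11.8974,21.4205)
T_B = V + ((C−V)·d_B)·d_B = V + 0.5414·d_B = (11.5304,22.4257)
sweep = 180° − θ = 17.6190°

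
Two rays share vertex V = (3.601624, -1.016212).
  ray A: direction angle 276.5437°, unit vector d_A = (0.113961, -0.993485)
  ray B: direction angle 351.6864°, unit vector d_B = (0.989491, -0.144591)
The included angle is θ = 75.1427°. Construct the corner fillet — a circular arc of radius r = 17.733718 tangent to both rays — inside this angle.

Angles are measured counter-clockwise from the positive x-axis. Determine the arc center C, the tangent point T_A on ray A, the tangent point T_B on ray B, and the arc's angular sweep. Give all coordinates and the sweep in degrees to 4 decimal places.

bisector direction at 314.1150° = (0.696101,-0.717943)
center distance |VC| = r/sin(θ/2) = 17.733718/sin(37.5714°) = 29.083640
C = V + |VC|·bis = (23.8468,-21.8966)
T_A = V + ((C−V)·d_A)·d_A = V + 23.0515·d_A = (6.2286,-23.9176)
T_B = V + ((C−V)·d_B)·d_B = V + 23.0515·d_B = (26.4109,-4.3493)
sweep = 180° − θ = 104.8573°

center=(23.8468,-21.8966) T_A=(6.2286,-23.9176) T_B=(26.4109,-4.3493) sweep=104.8573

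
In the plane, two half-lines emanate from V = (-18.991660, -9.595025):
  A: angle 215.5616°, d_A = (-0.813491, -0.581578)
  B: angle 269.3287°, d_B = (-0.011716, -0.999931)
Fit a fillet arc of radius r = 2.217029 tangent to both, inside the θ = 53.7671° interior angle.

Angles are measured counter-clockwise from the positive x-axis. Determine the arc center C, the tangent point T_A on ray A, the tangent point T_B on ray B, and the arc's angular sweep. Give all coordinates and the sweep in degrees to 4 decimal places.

bisector direction at 242.4451° = (-0.462598,-0.886568)
center distance |VC| = r/sin(θ/2) = 2.217029/sin(26.8835°) = 4.902994
C = V + |VC|·bis = (-21.2598,-13.9419)
T_A = V + ((C−V)·d_A)·d_A = V + 4.3731·d_A = (-22.5491,-12.1383)
T_B = V + ((C−V)·d_B)·d_B = V + 4.3731·d_B = (-19.0429,-13.9678)
sweep = 180° − θ = 126.2329°

center=(-21.2598,-13.9419) T_A=(-22.5491,-12.1383) T_B=(-19.0429,-13.9678) sweep=126.2329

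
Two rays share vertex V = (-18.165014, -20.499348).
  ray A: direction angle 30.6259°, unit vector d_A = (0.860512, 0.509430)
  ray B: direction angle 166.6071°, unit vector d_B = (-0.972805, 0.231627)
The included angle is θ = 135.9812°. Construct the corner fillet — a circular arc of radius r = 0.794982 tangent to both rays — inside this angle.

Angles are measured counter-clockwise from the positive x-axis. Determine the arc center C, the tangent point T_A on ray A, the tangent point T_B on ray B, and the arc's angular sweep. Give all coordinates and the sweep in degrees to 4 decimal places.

center=(-18.2935,-19.6516) T_A=(-17.8885,-20.3356) T_B=(-18.4776,-20.4249) sweep=44.0188

bisector direction at 98.6165° = (-0.149820,0.988713)
center distance |VC| = r/sin(θ/2) = 0.794982/sin(67.9906°) = 0.857473
C = V + |VC|·bis = (-18.2935,-19.6516)
T_A = V + ((C−V)·d_A)·d_A = V + 0.3213·d_A = (-17.8885,-20.3356)
T_B = V + ((C−V)·d_B)·d_B = V + 0.3213·d_B = (-18.4776,-20.4249)
sweep = 180° − θ = 44.0188°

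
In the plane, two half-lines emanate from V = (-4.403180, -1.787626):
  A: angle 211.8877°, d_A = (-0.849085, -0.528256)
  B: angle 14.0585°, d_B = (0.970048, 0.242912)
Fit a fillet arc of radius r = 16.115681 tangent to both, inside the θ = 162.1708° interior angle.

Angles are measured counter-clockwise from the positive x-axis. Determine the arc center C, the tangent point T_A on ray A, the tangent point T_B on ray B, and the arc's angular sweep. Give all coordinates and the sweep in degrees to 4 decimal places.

bisector direction at 292.9731° = (0.390299,-0.920688)
center distance |VC| = r/sin(θ/2) = 16.115681/sin(81.0854°) = 16.312732
C = V + |VC|·bis = (1.9637,-16.8066)
T_A = V + ((C−V)·d_A)·d_A = V + 2.5279·d_A = (-6.5495,-3.1230)
T_B = V + ((C−V)·d_B)·d_B = V + 2.5279·d_B = (-1.9510,-1.1736)
sweep = 180° − θ = 17.8292°

center=(1.9637,-16.8066) T_A=(-6.5495,-3.1230) T_B=(-1.9510,-1.1736) sweep=17.8292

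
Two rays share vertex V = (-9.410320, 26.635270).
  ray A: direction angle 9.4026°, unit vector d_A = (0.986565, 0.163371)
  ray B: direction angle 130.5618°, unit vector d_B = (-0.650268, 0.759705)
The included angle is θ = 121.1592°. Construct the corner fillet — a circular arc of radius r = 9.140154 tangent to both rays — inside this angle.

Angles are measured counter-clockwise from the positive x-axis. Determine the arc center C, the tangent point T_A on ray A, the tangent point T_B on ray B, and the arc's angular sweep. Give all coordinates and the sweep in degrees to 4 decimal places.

bisector direction at 69.9822° = (0.342312,0.939586)
center distance |VC| = r/sin(θ/2) = 9.140154/sin(60.5796°) = 10.493393
C = V + |VC|·bis = (-5.8183,36.4947)
T_A = V + ((C−V)·d_A)·d_A = V + 5.1545·d_A = (-4.3251,27.4774)
T_B = V + ((C−V)·d_B)·d_B = V + 5.1545·d_B = (-12.7621,30.5512)
sweep = 180° − θ = 58.8408°

center=(-5.8183,36.4947) T_A=(-4.3251,27.4774) T_B=(-12.7621,30.5512) sweep=58.8408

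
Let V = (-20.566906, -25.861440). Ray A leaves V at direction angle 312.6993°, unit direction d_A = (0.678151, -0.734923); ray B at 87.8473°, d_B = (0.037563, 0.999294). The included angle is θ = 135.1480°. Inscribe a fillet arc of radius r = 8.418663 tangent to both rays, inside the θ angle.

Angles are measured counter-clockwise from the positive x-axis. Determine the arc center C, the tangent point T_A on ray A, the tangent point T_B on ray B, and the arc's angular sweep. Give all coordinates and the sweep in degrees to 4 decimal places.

center=(-12.0237,-22.7057) T_A=(-18.2107,-28.4149) T_B=(-20.4364,-22.3895) sweep=44.8520

bisector direction at 20.2733° = (0.938051,0.346499)
center distance |VC| = r/sin(θ/2) = 8.418663/sin(67.5740°) = 9.107431
C = V + |VC|·bis = (-12.0237,-22.7057)
T_A = V + ((C−V)·d_A)·d_A = V + 3.4744·d_A = (-18.2107,-28.4149)
T_B = V + ((C−V)·d_B)·d_B = V + 3.4744·d_B = (-20.4364,-22.3895)
sweep = 180° − θ = 44.8520°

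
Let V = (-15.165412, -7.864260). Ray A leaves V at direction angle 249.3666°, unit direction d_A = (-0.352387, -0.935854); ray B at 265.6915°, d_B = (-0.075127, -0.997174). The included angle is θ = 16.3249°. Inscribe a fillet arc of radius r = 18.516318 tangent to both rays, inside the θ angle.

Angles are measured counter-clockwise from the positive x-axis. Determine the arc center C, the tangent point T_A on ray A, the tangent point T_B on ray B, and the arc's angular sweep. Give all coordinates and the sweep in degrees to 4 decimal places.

center=(-43.3278,-135.2020) T_A=(-60.6563,-128.6771) T_B=(-24.8638,-136.5930) sweep=163.6751

bisector direction at 257.5291° = (-0.215945,-0.976406)
center distance |VC| = r/sin(θ/2) = 18.516318/sin(8.1624°) = 130.414761
C = V + |VC|·bis = (-43.3278,-135.2020)
T_A = V + ((C−V)·d_A)·d_A = V + 129.0936·d_A = (-60.6563,-128.6771)
T_B = V + ((C−V)·d_B)·d_B = V + 129.0936·d_B = (-24.8638,-136.5930)
sweep = 180° − θ = 163.6751°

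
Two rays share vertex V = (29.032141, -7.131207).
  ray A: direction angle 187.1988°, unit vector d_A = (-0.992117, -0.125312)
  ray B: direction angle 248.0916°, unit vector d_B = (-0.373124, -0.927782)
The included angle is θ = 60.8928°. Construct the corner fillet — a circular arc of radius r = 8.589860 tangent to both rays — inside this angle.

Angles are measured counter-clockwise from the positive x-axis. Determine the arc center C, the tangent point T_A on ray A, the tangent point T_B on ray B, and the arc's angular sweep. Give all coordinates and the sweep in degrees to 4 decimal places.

center=(15.6098,-17.4847) T_A=(14.5334,-8.9625) T_B=(23.5793,-20.6897) sweep=119.1072

bisector direction at 217.6452° = (-0.791808,-0.610770)
center distance |VC| = r/sin(θ/2) = 8.589860/sin(30.4464°) = 16.951482
C = V + |VC|·bis = (15.6098,-17.4847)
T_A = V + ((C−V)·d_A)·d_A = V + 14.6139·d_A = (14.5334,-8.9625)
T_B = V + ((C−V)·d_B)·d_B = V + 14.6139·d_B = (23.5793,-20.6897)
sweep = 180° − θ = 119.1072°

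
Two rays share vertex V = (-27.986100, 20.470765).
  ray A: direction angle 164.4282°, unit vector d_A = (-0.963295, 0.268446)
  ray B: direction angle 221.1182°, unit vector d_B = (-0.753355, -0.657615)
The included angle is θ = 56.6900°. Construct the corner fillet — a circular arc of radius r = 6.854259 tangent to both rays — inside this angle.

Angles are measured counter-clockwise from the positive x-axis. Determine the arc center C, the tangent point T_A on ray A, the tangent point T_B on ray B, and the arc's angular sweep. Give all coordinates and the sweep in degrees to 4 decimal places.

bisector direction at 192.7732° = (-0.975253,-0.221092)
center distance |VC| = r/sin(θ/2) = 6.854259/sin(28.3450°) = 14.436718
C = V + |VC|·bis = (-42.0656,17.2789)
T_A = V + ((C−V)·d_A)·d_A = V + 12.7058·d_A = (-40.2256,23.8816)
T_B = V + ((C−V)·d_B)·d_B = V + 12.7058·d_B = (-37.5581,12.1152)
sweep = 180° − θ = 123.3100°

center=(-42.0656,17.2789) T_A=(-40.2256,23.8816) T_B=(-37.5581,12.1152) sweep=123.3100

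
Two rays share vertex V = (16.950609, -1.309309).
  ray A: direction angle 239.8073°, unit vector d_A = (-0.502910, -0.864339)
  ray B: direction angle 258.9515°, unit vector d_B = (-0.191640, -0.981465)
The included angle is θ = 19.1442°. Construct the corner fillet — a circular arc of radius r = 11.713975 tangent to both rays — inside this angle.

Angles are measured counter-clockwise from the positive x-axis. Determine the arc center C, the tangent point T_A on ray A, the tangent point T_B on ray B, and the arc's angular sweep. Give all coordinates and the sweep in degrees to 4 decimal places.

bisector direction at 249.3794° = (-0.352178,-0.935933)
center distance |VC| = r/sin(θ/2) = 11.713975/sin(9.5721°) = 70.443645
C = V + |VC|·bis = (-7.8581,-67.2398)
T_A = V + ((C−V)·d_A)·d_A = V + 69.4629·d_A = (-17.9829,-61.3488)
T_B = V + ((C−V)·d_B)·d_B = V + 69.4629·d_B = (3.6388,-69.4847)
sweep = 180° − θ = 160.8558°

center=(-7.8581,-67.2398) T_A=(-17.9829,-61.3488) T_B=(3.6388,-69.4847) sweep=160.8558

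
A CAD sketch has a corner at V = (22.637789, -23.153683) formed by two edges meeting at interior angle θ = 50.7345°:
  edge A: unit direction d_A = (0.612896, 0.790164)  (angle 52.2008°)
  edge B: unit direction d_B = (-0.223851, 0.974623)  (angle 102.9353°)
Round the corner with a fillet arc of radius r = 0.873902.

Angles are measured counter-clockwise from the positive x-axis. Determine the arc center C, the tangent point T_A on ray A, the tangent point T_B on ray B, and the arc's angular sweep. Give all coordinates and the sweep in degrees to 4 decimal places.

center=(23.0769,-21.1617) T_A=(23.7674,-21.6973) T_B=(22.2252,-21.3573) sweep=129.2655

bisector direction at 77.5680° = (0.215280,0.976552)
center distance |VC| = r/sin(θ/2) = 0.873902/sin(25.3672°) = 2.039831
C = V + |VC|·bis = (23.0769,-21.1617)
T_A = V + ((C−V)·d_A)·d_A = V + 1.8432·d_A = (23.7674,-21.6973)
T_B = V + ((C−V)·d_B)·d_B = V + 1.8432·d_B = (22.2252,-21.3573)
sweep = 180° − θ = 129.2655°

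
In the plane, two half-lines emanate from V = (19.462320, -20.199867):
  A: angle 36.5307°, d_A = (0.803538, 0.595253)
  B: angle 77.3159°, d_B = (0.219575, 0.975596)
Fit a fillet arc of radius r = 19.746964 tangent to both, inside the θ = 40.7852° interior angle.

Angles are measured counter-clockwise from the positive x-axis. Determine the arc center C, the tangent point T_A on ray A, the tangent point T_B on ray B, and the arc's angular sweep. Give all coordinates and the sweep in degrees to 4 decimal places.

bisector direction at 56.9233° = (0.545761,0.837941)
center distance |VC| = r/sin(θ/2) = 19.746964/sin(20.3926°) = 56.670707
C = V + |VC|·bis = (50.3910,27.2868)
T_A = V + ((C−V)·d_A)·d_A = V + 53.1190·d_A = (62.1454,11.4194)
T_B = V + ((C−V)·d_B)·d_B = V + 53.1190·d_B = (31.1259,31.6228)
sweep = 180° − θ = 139.2148°

center=(50.3910,27.2868) T_A=(62.1454,11.4194) T_B=(31.1259,31.6228) sweep=139.2148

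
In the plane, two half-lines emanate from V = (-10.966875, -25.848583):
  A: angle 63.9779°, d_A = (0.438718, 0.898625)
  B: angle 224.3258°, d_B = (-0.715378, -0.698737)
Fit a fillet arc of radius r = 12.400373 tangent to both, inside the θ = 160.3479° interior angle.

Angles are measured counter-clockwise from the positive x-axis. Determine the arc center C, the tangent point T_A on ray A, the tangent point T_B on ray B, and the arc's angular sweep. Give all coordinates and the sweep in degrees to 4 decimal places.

center=(-21.1679,-18.4783) T_A=(-10.0246,-23.9186) T_B=(-12.5033,-27.3493) sweep=19.6521

bisector direction at 144.1518° = (-0.810572,0.585639)
center distance |VC| = r/sin(θ/2) = 12.400373/sin(80.1740°) = 12.584990
C = V + |VC|·bis = (-21.1679,-18.4783)
T_A = V + ((C−V)·d_A)·d_A = V + 2.1477·d_A = (-10.0246,-23.9186)
T_B = V + ((C−V)·d_B)·d_B = V + 2.1477·d_B = (-12.5033,-27.3493)
sweep = 180° − θ = 19.6521°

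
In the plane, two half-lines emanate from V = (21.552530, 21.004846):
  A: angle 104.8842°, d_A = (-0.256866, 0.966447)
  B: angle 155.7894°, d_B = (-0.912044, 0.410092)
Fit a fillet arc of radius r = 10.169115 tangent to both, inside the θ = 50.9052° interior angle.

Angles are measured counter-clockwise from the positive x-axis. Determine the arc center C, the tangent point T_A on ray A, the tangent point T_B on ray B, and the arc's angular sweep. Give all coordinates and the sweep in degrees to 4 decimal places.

bisector direction at 130.3368° = (-0.647279,0.762253)
center distance |VC| = r/sin(θ/2) = 10.169115/sin(25.4526°) = 23.662077
C = V + |VC|·bis = (6.2366,39.0413)
T_A = V + ((C−V)·d_A)·d_A = V + 21.3655·d_A = (16.0645,41.6534)
T_B = V + ((C−V)·d_B)·d_B = V + 21.3655·d_B = (2.0663,29.7666)
sweep = 180° − θ = 129.0948°

center=(6.2366,39.0413) T_A=(16.0645,41.6534) T_B=(2.0663,29.7666) sweep=129.0948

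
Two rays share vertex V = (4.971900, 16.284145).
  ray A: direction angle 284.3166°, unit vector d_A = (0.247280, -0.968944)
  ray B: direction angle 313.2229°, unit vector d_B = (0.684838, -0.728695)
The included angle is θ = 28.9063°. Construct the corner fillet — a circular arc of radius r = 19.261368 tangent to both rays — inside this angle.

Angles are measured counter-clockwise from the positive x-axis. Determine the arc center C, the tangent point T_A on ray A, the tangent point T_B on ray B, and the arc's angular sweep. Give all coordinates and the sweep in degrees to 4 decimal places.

center=(42.1144,-51.3623) T_A=(23.4512,-56.1253) T_B=(56.1500,-38.1714) sweep=151.0937

bisector direction at 298.7698° = (0.481291,-0.876561)
center distance |VC| = r/sin(θ/2) = 19.261368/sin(14.4532°) = 77.172566
C = V + |VC|·bis = (42.1144,-51.3623)
T_A = V + ((C−V)·d_A)·d_A = V + 74.7302·d_A = (23.4512,-56.1253)
T_B = V + ((C−V)·d_B)·d_B = V + 74.7302·d_B = (56.1500,-38.1714)
sweep = 180° − θ = 151.0937°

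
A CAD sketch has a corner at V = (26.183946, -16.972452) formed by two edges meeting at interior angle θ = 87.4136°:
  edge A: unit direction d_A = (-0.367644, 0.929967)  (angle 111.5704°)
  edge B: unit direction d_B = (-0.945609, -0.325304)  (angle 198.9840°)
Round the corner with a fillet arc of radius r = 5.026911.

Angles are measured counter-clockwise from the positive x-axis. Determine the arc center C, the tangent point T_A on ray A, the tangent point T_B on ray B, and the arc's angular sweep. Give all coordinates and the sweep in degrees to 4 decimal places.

bisector direction at 155.2772° = (-0.908342,0.418229)
center distance |VC| = r/sin(θ/2) = 5.026911/sin(43.7068°) = 7.275170
C = V + |VC|·bis = (19.5756,-13.9298)
T_A = V + ((C−V)·d_A)·d_A = V + 5.2591·d_A = (24.2505,-12.0817)
T_B = V + ((C−V)·d_B)·d_B = V + 5.2591·d_B = (21.2109,-18.6833)
sweep = 180° − θ = 92.5864°

center=(19.5756,-13.9298) T_A=(24.2505,-12.0817) T_B=(21.2109,-18.6833) sweep=92.5864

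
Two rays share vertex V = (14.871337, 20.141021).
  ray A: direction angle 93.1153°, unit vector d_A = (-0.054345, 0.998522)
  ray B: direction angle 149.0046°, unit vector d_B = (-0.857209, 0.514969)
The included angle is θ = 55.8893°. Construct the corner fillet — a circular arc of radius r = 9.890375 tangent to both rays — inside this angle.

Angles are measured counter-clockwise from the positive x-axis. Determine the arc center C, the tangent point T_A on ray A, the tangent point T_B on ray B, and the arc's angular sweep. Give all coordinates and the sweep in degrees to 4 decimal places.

center=(3.9823,38.2205) T_A=(13.8581,38.7580) T_B=(-1.1109,29.7424) sweep=124.1107

bisector direction at 121.0600° = (-0.515935,0.856628)
center distance |VC| = r/sin(θ/2) = 9.890375/sin(27.9446°) = 21.105393
C = V + |VC|·bis = (3.9823,38.2205)
T_A = V + ((C−V)·d_A)·d_A = V + 18.6445·d_A = (13.8581,38.7580)
T_B = V + ((C−V)·d_B)·d_B = V + 18.6445·d_B = (-1.1109,29.7424)
sweep = 180° − θ = 124.1107°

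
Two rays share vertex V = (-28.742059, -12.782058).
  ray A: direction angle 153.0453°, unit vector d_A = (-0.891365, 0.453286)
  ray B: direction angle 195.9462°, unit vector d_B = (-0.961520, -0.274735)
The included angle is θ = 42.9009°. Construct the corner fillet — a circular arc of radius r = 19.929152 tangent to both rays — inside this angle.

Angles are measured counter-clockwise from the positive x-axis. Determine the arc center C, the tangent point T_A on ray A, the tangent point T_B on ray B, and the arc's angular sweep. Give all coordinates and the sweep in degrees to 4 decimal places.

bisector direction at 174.4958° = (-0.995389,0.095920)
center distance |VC| = r/sin(θ/2) = 19.929152/sin(21.4505°) = 54.496432
C = V + |VC|·bis = (-82.9872,-7.5548)
T_A = V + ((C−V)·d_A)·d_A = V + 50.7217·d_A = (-73.9536,10.2094)
T_B = V + ((C−V)·d_B)·d_B = V + 50.7217·d_B = (-77.5120,-26.7171)
sweep = 180° − θ = 137.0991°

center=(-82.9872,-7.5548) T_A=(-73.9536,10.2094) T_B=(-77.5120,-26.7171) sweep=137.0991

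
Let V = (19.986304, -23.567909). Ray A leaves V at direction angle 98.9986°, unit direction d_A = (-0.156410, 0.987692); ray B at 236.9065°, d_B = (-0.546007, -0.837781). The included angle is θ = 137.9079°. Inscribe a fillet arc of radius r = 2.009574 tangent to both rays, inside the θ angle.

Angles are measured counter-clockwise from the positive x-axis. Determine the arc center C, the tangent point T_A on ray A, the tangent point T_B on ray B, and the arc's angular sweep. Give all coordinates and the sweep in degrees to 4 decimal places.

center=(17.8805,-23.1185) T_A=(19.8654,-22.8042) T_B=(19.5641,-24.2157) sweep=42.0921

bisector direction at 167.9526° = (-0.977975,0.208722)
center distance |VC| = r/sin(θ/2) = 2.009574/sin(68.9540°) = 2.153210
C = V + |VC|·bis = (17.8805,-23.1185)
T_A = V + ((C−V)·d_A)·d_A = V + 0.7733·d_A = (19.8654,-22.8042)
T_B = V + ((C−V)·d_B)·d_B = V + 0.7733·d_B = (19.5641,-24.2157)
sweep = 180° − θ = 42.0921°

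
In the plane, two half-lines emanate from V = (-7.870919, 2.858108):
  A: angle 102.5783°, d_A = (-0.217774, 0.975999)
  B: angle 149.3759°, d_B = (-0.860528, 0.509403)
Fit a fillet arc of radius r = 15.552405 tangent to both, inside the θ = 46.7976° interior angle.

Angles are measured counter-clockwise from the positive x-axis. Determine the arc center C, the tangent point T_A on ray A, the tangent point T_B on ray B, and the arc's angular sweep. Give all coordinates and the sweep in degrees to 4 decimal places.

bisector direction at 125.9771° = (-0.587462,0.809252)
center distance |VC| = r/sin(θ/2) = 15.552405/sin(23.3988°) = 39.162131
C = V + |VC|·bis = (-30.8772,34.5501)
T_A = V + ((C−V)·d_A)·d_A = V + 35.9416·d_A = (-15.6980,37.9370)
T_B = V + ((C−V)·d_B)·d_B = V + 35.9416·d_B = (-38.7996,21.1669)
sweep = 180° − θ = 133.2024°

center=(-30.8772,34.5501) T_A=(-15.6980,37.9370) T_B=(-38.7996,21.1669) sweep=133.2024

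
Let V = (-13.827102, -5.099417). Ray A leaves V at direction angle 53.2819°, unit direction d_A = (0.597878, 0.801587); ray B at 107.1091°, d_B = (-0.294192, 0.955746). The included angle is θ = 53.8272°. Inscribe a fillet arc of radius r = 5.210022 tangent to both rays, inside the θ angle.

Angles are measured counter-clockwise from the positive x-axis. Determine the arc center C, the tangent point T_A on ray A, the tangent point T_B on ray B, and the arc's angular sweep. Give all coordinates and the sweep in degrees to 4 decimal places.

center=(-11.8671,6.2426) T_A=(-7.6908,3.1276) T_B=(-16.8465,4.7099) sweep=126.1728

bisector direction at 80.1955° = (0.170287,0.985395)
center distance |VC| = r/sin(θ/2) = 5.210022/sin(26.9136°) = 11.510137
C = V + |VC|·bis = (-11.8671,6.2426)
T_A = V + ((C−V)·d_A)·d_A = V + 10.2635·d_A = (-7.6908,3.1276)
T_B = V + ((C−V)·d_B)·d_B = V + 10.2635·d_B = (-16.8465,4.7099)
sweep = 180° − θ = 126.1728°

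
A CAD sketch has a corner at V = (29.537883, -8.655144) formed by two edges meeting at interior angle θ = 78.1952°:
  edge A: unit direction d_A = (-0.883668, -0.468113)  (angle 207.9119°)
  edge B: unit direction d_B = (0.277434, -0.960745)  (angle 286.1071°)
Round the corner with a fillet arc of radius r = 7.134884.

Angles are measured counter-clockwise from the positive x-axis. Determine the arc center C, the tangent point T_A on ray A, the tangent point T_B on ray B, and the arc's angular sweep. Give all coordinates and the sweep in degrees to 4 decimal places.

center=(25.1190,-19.0702) T_A=(21.7791,-12.7653) T_B=(31.9738,-17.0907) sweep=101.8048

bisector direction at 247.0095° = (-0.390578,-0.920570)
center distance |VC| = r/sin(θ/2) = 7.134884/sin(39.0976°) = 11.313660
C = V + |VC|·bis = (25.1190,-19.0702)
T_A = V + ((C−V)·d_A)·d_A = V + 8.7802·d_A = (21.7791,-12.7653)
T_B = V + ((C−V)·d_B)·d_B = V + 8.7802·d_B = (31.9738,-17.0907)
sweep = 180° − θ = 101.8048°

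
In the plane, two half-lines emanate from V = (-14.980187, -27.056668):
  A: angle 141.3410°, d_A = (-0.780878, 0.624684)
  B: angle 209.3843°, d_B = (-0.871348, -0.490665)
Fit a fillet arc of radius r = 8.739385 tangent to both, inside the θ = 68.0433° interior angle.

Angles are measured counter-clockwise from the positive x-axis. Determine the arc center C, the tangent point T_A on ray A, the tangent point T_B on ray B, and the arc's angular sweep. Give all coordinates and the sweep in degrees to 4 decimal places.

bisector direction at 175.3627° = (-0.996726,0.080849)
center distance |VC| = r/sin(θ/2) = 8.739385/sin(34.0217°) = 15.619820
C = V + |VC|·bis = (-30.5489,-25.7938)
T_A = V + ((C−V)·d_A)·d_A = V + 12.9461·d_A = (-25.0895,-18.9694)
T_B = V + ((C−V)·d_B)·d_B = V + 12.9461·d_B = (-26.2608,-33.4089)
sweep = 180° − θ = 111.9567°

center=(-30.5489,-25.7938) T_A=(-25.0895,-18.9694) T_B=(-26.2608,-33.4089) sweep=111.9567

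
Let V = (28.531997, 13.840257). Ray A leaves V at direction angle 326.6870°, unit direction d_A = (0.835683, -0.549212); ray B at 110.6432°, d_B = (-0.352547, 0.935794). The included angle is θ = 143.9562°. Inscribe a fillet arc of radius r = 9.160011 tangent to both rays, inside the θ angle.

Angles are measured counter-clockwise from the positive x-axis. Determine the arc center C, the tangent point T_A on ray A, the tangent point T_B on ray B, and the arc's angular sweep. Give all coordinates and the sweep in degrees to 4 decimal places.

bisector direction at 38.6651° = (0.780811,0.624767)
center distance |VC| = r/sin(θ/2) = 9.160011/sin(71.9781°) = 9.632603
C = V + |VC|·bis = (36.0532,19.8584)
T_A = V + ((C−V)·d_A)·d_A = V + 2.9801·d_A = (31.0224,12.2035)
T_B = V + ((C−V)·d_B)·d_B = V + 2.9801·d_B = (27.4814,16.6291)
sweep = 180° − θ = 36.0438°

center=(36.0532,19.8584) T_A=(31.0224,12.2035) T_B=(27.4814,16.6291) sweep=36.0438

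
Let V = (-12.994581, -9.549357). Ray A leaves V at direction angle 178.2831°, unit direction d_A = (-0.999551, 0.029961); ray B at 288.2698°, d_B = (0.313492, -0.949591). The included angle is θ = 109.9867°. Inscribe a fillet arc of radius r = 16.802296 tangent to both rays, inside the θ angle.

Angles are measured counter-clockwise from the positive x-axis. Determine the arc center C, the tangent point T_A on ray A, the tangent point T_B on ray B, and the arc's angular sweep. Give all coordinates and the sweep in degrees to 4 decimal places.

bisector direction at 233.2765° = (-0.597955,-0.801530)
center distance |VC| = r/sin(θ/2) = 16.802296/sin(54.9933°) = 20.513483
C = V + |VC|·bis = (-25.2607,-25.9915)
T_A = V + ((C−V)·d_A)·d_A = V + 11.7680·d_A = (-24.7573,-9.1968)
T_B = V + ((C−V)·d_B)·d_B = V + 11.7680·d_B = (-9.3054,-20.7241)
sweep = 180° − θ = 70.0133°

center=(-25.2607,-25.9915) T_A=(-24.7573,-9.1968) T_B=(-9.3054,-20.7241) sweep=70.0133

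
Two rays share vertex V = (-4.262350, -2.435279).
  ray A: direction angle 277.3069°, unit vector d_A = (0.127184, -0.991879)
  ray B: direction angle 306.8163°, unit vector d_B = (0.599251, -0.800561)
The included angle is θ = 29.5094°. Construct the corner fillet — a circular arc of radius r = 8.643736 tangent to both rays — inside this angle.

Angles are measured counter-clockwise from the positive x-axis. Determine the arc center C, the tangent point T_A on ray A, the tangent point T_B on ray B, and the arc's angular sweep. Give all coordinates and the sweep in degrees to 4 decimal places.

center=(8.4854,-33.8897) T_A=(-0.0881,-34.9890) T_B=(15.4052,-28.7099) sweep=150.4906

bisector direction at 292.0616° = (0.375603,-0.926781)
center distance |VC| = r/sin(θ/2) = 8.643736/sin(14.7547°) = 33.939425
C = V + |VC|·bis = (8.4854,-33.8897)
T_A = V + ((C−V)·d_A)·d_A = V + 32.8203·d_A = (-0.0881,-34.9890)
T_B = V + ((C−V)·d_B)·d_B = V + 32.8203·d_B = (15.4052,-28.7099)
sweep = 180° − θ = 150.4906°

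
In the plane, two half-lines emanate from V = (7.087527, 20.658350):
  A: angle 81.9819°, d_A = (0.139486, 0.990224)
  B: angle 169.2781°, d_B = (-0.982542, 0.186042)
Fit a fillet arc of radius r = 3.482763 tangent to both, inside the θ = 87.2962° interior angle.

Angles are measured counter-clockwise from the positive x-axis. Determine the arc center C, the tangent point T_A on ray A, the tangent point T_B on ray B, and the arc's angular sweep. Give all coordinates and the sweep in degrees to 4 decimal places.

bisector direction at 125.6300° = (-0.582549,0.812796)
center distance |VC| = r/sin(θ/2) = 3.482763/sin(43.6481°) = 5.045821
C = V + |VC|·bis = (4.1481,24.7596)
T_A = V + ((C−V)·d_A)·d_A = V + 3.6511·d_A = (7.5968,24.2738)
T_B = V + ((C−V)·d_B)·d_B = V + 3.6511·d_B = (3.5002,21.3376)
sweep = 180° − θ = 92.7038°

center=(4.1481,24.7596) T_A=(7.5968,24.2738) T_B=(3.5002,21.3376) sweep=92.7038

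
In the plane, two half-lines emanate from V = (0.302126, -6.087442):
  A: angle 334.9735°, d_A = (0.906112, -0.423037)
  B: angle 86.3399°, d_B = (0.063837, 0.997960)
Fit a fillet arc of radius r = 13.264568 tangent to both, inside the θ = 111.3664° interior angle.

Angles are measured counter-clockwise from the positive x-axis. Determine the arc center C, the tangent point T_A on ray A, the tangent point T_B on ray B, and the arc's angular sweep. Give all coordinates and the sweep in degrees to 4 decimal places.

center=(14.1176,2.1015) T_A=(8.5062,-9.9177) T_B=(0.8801,2.9483) sweep=68.6336

bisector direction at 30.6567° = (0.860238,0.509893)
center distance |VC| = r/sin(θ/2) = 13.264568/sin(55.6832°) = 16.060101
C = V + |VC|·bis = (14.1176,2.1015)
T_A = V + ((C−V)·d_A)·d_A = V + 9.0542·d_A = (8.5062,-9.9177)
T_B = V + ((C−V)·d_B)·d_B = V + 9.0542·d_B = (0.8801,2.9483)
sweep = 180° − θ = 68.6336°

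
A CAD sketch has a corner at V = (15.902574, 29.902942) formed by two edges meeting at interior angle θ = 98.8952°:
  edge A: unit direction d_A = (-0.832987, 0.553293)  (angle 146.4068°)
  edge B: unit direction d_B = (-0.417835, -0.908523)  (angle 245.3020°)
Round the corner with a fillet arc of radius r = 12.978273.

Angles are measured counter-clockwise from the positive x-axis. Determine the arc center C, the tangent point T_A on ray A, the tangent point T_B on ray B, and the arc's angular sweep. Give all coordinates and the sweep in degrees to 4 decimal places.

center=(-0.5286,25.2365) T_A=(6.6522,36.0473) T_B=(11.2625,19.8138) sweep=81.1048

bisector direction at 195.8544° = (-0.961959,-0.273194)
center distance |VC| = r/sin(θ/2) = 12.978273/sin(49.4476°) = 17.080907
C = V + |VC|·bis = (-0.5286,25.2365)
T_A = V + ((C−V)·d_A)·d_A = V + 11.1050·d_A = (6.6522,36.0473)
T_B = V + ((C−V)·d_B)·d_B = V + 11.1050·d_B = (11.2625,19.8138)
sweep = 180° − θ = 81.1048°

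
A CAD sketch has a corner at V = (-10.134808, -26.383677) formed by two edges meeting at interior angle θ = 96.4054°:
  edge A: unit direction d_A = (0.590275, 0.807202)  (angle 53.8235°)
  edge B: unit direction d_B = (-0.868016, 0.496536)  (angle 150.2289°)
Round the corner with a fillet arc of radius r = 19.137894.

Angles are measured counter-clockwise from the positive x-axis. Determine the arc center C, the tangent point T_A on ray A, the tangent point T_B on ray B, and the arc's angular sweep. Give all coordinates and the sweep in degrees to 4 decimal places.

bisector direction at 102.0262° = (-0.208359,0.978052)
center distance |VC| = r/sin(θ/2) = 19.137894/sin(48.2027°) = 25.670964
C = V + |VC|·bis = (-15.4836,-1.2761)
T_A = V + ((C−V)·d_A)·d_A = V + 17.1096·d_A = (-0.0354,-12.5727)
T_B = V + ((C−V)·d_B)·d_B = V + 17.1096·d_B = (-24.9862,-17.8881)
sweep = 180° − θ = 83.5946°

center=(-15.4836,-1.2761) T_A=(-0.0354,-12.5727) T_B=(-24.9862,-17.8881) sweep=83.5946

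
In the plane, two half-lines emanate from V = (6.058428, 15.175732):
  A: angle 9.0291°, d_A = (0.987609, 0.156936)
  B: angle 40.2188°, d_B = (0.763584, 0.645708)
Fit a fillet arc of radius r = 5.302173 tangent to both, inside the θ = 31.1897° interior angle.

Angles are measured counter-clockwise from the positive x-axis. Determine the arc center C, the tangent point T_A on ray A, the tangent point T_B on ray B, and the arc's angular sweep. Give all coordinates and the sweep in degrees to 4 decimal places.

bisector direction at 24.6239° = (0.909062,0.416661)
center distance |VC| = r/sin(θ/2) = 5.302173/sin(15.5948°) = 19.722907
C = V + |VC|·bis = (23.9878,23.3935)
T_A = V + ((C−V)·d_A)·d_A = V + 18.9968·d_A = (24.8199,18.1570)
T_B = V + ((C−V)·d_B)·d_B = V + 18.9968·d_B = (20.5641,27.4421)
sweep = 180° − θ = 148.8103°

center=(23.9878,23.3935) T_A=(24.8199,18.1570) T_B=(20.5641,27.4421) sweep=148.8103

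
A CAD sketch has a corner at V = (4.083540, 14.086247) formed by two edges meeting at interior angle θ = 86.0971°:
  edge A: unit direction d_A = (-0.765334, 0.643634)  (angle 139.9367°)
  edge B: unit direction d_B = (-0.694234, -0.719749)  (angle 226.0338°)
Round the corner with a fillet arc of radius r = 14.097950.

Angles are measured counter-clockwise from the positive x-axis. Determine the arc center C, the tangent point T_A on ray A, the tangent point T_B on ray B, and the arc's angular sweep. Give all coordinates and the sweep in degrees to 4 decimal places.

center=(-16.5412,13.0107) T_A=(-7.4673,23.8003) T_B=(-6.3942,3.2234) sweep=93.9029

bisector direction at 182.9853° = (-0.998643,-0.052079)
center distance |VC| = r/sin(θ/2) = 14.097950/sin(43.0485°) = 20.652771
C = V + |VC|·bis = (-16.5412,13.0107)
T_A = V + ((C−V)·d_A)·d_A = V + 15.0925·d_A = (-7.4673,23.8003)
T_B = V + ((C−V)·d_B)·d_B = V + 15.0925·d_B = (-6.3942,3.2234)
sweep = 180° − θ = 93.9029°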